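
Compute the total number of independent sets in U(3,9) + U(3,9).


For a direct sum, |I(M1+M2)| = |I(M1)| * |I(M2)|.
|I(U(3,9))| = sum C(9,k) for k=0..3 = 130.
|I(U(3,9))| = sum C(9,k) for k=0..3 = 130.
Total = 130 * 130 = 16900.

16900


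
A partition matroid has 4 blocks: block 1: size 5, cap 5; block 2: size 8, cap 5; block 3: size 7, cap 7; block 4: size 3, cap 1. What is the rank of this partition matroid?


Rank of a partition matroid = sum of min(|Si|, ci) for each block.
= min(5,5) + min(8,5) + min(7,7) + min(3,1)
= 5 + 5 + 7 + 1
= 18.

18


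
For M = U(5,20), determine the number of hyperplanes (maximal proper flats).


Hyperplanes of U(5,20) are flats of rank 4.
In a uniform matroid, these are exactly the (4)-element subsets.
Count = C(20,4) = (20 * 19 * 18 * 17) / (1 * 2 * 3 * 4) = 4845.

4845


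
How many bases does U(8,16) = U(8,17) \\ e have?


Deleting e from U(8,17) gives U(8,16) since n > r.
Bases of U(8,16) = C(16,8) = 16! / (8! * 8!) = 12870.

12870


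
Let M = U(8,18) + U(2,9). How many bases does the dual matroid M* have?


(M1+M2)* = M1* + M2*.
M1* = U(10,18), bases: C(18,10) = 43758.
M2* = U(7,9), bases: C(9,7) = 36.
|B(M*)| = 43758 * 36 = 1575288.

1575288


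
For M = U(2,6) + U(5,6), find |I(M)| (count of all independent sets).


For a direct sum, |I(M1+M2)| = |I(M1)| * |I(M2)|.
|I(U(2,6))| = sum C(6,k) for k=0..2 = 22.
|I(U(5,6))| = sum C(6,k) for k=0..5 = 63.
Total = 22 * 63 = 1386.

1386


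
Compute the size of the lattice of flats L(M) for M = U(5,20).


Flats of U(5,20): every subset of size < 5 is a flat, plus E itself.
Count = C(20,0) + C(20,1) + C(20,2) + C(20,3) + C(20,4) + 1
     = 1 + 20 + 190 + 1140 + 4845 + 1
     = 6197.

6197


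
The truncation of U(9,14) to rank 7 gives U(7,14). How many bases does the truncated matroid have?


Truncating U(9,14) to rank 7 gives U(7,14).
Bases of U(7,14) are all 7-element subsets of 14 elements.
Number of bases = C(14,7) = 14! / (7! * 7!) = 3432.

3432


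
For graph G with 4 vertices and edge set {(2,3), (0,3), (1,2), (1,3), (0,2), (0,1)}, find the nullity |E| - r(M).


Cycle rank (nullity) = |E| - r(M) = |E| - (|V| - c).
|E| = 6, |V| = 4, c = 1.
Nullity = 6 - (4 - 1) = 6 - 3 = 3.

3


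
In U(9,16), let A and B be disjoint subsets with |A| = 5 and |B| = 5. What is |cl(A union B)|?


|A union B| = 5 + 5 = 10 (disjoint).
In U(9,16), cl(S) = S if |S| < 9, else cl(S) = E.
Since 10 >= 9, cl(A union B) = E.
|cl(A union B)| = 16.

16


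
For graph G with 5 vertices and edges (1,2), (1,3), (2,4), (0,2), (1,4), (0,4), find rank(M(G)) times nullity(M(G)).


r(M) = |V| - c = 5 - 1 = 4.
nullity = |E| - r(M) = 6 - 4 = 2.
Product = 4 * 2 = 8.

8


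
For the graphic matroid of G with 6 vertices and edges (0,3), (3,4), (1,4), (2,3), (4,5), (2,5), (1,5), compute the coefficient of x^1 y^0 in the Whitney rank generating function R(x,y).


R(x,y) = sum over A in 2^E of x^(r(E)-r(A)) * y^(|A|-r(A)).
G has 6 vertices, 7 edges. r(E) = 5.
Enumerate all 2^7 = 128 subsets.
Count subsets with r(E)-r(A)=1 and |A|-r(A)=0: 30.

30


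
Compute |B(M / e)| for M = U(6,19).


Contracting e from U(6,19) gives U(5,18).
Bases of U(5,18) = C(18,5) = 8568.

8568


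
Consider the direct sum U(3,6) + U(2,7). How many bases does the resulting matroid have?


Bases of a direct sum M1 + M2: |B| = |B(M1)| * |B(M2)|.
|B(U(3,6))| = C(6,3) = 20.
|B(U(2,7))| = C(7,2) = 21.
Total bases = 20 * 21 = 420.

420


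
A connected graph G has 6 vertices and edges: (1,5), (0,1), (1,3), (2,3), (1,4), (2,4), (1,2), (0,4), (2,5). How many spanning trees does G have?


By Kirchhoff's matrix tree theorem, the number of spanning trees equals
the determinant of any cofactor of the Laplacian matrix L.
G has 6 vertices and 9 edges.
Computing the (5 x 5) cofactor determinant gives 52.

52


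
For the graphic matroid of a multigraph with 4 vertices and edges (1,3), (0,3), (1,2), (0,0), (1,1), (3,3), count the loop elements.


In a graphic matroid, a loop is a self-loop edge (u,u) with rank 0.
Examining all 6 edges for self-loops...
Self-loops found: (0,0), (1,1), (3,3)
Number of loops = 3.

3


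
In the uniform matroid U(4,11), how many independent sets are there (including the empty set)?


Independent sets of U(4,11) are all subsets of size <= 4.
Count = (11 choose 0) + (11 choose 1) + (11 choose 2) + (11 choose 3) + (11 choose 4)
     = 1 + 11 + 55 + 165 + 330
     = 562.

562


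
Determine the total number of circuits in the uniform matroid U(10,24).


In U(10,24), circuits are the (11)-element subsets.
Any set of 11 elements is dependent, and removing any one element gives
an independent set of size 10, so it is a minimal dependent set.
Number of circuits = C(24,11) = 24! / (11! * 13!) = 2496144.

2496144


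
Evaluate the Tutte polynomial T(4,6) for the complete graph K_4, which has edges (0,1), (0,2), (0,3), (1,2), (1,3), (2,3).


T(K_4; x,y) = x^3 + 3x^2 + 4xy + 2x + y^3 + 3y^2 + 2y.
Substituting x=4, y=6:
= 64 + 48 + 96 + 8 + 216 + 108 + 12
= 552.

552


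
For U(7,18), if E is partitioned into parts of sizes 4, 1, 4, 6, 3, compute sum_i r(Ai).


r(Ai) = min(|Ai|, 7) for each part.
Sum = min(4,7) + min(1,7) + min(4,7) + min(6,7) + min(3,7)
    = 4 + 1 + 4 + 6 + 3
    = 18.

18


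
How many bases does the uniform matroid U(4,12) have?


Bases of U(4,12) are all 4-element subsets of the 12-element ground set.
Number of bases = C(12,4).
(12 choose 4) = 495.

495


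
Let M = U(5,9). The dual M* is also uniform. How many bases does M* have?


The dual of U(r,n) is U(n-r, n) = U(4,9).
Bases of U(4,9) are all (4)-element subsets.
|B(M*)| = C(9,4) = (9 * 8 * 7 * 6) / (1 * 2 * 3 * 4) = 126.

126


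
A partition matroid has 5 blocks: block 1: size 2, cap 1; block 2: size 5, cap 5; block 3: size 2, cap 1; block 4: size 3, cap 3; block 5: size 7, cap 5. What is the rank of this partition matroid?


Rank of a partition matroid = sum of min(|Si|, ci) for each block.
= min(2,1) + min(5,5) + min(2,1) + min(3,3) + min(7,5)
= 1 + 5 + 1 + 3 + 5
= 15.

15


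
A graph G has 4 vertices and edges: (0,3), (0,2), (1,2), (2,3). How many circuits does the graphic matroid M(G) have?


A circuit in a graphic matroid = edge set of a simple cycle.
G has 4 vertices and 4 edges.
Enumerating all minimal edge subsets forming cycles...
Total circuits found: 1.

1


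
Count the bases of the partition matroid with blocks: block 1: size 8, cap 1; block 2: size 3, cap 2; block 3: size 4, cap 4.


A basis picks exactly ci elements from block i.
Number of bases = product of C(|Si|, ci).
= C(8,1) * C(3,2) * C(4,4)
= 8 * 3 * 1
= 24.

24


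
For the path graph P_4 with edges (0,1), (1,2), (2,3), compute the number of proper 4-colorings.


P(P_4, k) = k * (k-1)^(3).
P(4) = 4 * 3^3 = 4 * 27 = 108.

108


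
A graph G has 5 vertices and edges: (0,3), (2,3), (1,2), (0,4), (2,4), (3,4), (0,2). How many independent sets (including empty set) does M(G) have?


An independent set in a graphic matroid is an acyclic edge subset.
G has 5 vertices and 7 edges.
Enumerate all 2^7 = 128 subsets, checking for acyclicity.
Total independent sets = 76.

76


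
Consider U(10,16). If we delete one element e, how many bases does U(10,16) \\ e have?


Deleting e from U(10,16) gives U(10,15) since n > r.
Bases of U(10,15) = (15 choose 10) = 3003.

3003


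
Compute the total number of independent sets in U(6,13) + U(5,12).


For a direct sum, |I(M1+M2)| = |I(M1)| * |I(M2)|.
|I(U(6,13))| = sum C(13,k) for k=0..6 = 4096.
|I(U(5,12))| = sum C(12,k) for k=0..5 = 1586.
Total = 4096 * 1586 = 6496256.

6496256


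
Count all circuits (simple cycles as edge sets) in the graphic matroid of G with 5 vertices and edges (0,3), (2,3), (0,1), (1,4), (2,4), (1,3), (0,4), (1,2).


A circuit in a graphic matroid = edge set of a simple cycle.
G has 5 vertices and 8 edges.
Enumerating all minimal edge subsets forming cycles...
Total circuits found: 13.

13


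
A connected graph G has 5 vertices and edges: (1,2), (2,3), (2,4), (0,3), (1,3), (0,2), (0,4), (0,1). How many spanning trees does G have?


By Kirchhoff's matrix tree theorem, the number of spanning trees equals
the determinant of any cofactor of the Laplacian matrix L.
G has 5 vertices and 8 edges.
Computing the (4 x 4) cofactor determinant gives 40.

40


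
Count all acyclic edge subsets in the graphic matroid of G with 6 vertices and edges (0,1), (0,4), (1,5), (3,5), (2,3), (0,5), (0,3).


An independent set in a graphic matroid is an acyclic edge subset.
G has 6 vertices and 7 edges.
Enumerate all 2^7 = 128 subsets, checking for acyclicity.
Total independent sets = 96.

96


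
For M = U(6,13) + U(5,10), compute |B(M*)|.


(M1+M2)* = M1* + M2*.
M1* = U(7,13), bases: C(13,7) = 1716.
M2* = U(5,10), bases: C(10,5) = 252.
|B(M*)| = 1716 * 252 = 432432.

432432


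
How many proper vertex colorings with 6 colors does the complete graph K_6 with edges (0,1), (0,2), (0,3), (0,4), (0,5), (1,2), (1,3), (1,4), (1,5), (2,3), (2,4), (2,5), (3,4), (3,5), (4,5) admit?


P(K_6, k) = k(k-1)(k-2)...(k-5).
P(6) = (6) * (5) * (4) * (3) * (2) * (1) = 720.

720


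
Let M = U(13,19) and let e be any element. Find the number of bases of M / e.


Contracting e from U(13,19) gives U(12,18).
Bases of U(12,18) = C(18,12) = 18564.

18564


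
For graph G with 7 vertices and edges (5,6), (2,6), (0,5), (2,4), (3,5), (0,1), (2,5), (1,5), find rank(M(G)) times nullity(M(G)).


r(M) = |V| - c = 7 - 1 = 6.
nullity = |E| - r(M) = 8 - 6 = 2.
Product = 6 * 2 = 12.

12


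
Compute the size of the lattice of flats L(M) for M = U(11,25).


Flats of U(11,25): every subset of size < 11 is a flat, plus E itself.
Count = C(25,0) + C(25,1) + C(25,2) + C(25,3) + C(25,4) + C(25,5) + C(25,6) + C(25,7) + C(25,8) + C(25,9) + C(25,10) + 1
     = 1 + 25 + 300 + 2300 + 12650 + 53130 + 177100 + 480700 + 1081575 + 2042975 + 3268760 + 1
     = 7119517.

7119517


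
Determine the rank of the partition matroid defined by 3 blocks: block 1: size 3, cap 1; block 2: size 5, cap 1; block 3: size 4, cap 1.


Rank of a partition matroid = sum of min(|Si|, ci) for each block.
= min(3,1) + min(5,1) + min(4,1)
= 1 + 1 + 1
= 3.

3


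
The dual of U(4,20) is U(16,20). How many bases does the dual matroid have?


The dual of U(r,n) is U(n-r, n) = U(16,20).
Bases of U(16,20) are all (16)-element subsets.
|B(M*)| = C(20,16) = 20! / (16! * 4!) = 4845.

4845


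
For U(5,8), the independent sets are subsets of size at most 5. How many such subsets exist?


Independent sets of U(5,8) are all subsets of size <= 5.
Count = (8 choose 0) + (8 choose 1) + (8 choose 2) + (8 choose 3) + (8 choose 4) + (8 choose 5)
     = 1 + 8 + 28 + 56 + 70 + 56
     = 219.

219


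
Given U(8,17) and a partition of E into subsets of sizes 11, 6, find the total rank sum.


r(Ai) = min(|Ai|, 8) for each part.
Sum = min(11,8) + min(6,8)
    = 8 + 6
    = 14.

14


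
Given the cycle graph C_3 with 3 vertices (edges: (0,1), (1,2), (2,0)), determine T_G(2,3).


T(C_3; x,y) = x + x^2 + ... + x^(2) + y.
T(2,3) = 2^1 + 2^2 + 3
= 2 + 4 + 3
= 9.

9


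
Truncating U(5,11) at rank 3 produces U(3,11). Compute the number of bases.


Truncating U(5,11) to rank 3 gives U(3,11).
Bases of U(3,11) are all 3-element subsets of 11 elements.
Number of bases = C(11,3) = 11! / (3! * 8!) = 165.

165


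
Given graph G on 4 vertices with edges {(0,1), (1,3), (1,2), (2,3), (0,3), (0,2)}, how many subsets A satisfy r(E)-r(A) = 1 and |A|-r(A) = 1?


R(x,y) = sum over A in 2^E of x^(r(E)-r(A)) * y^(|A|-r(A)).
G has 4 vertices, 6 edges. r(E) = 3.
Enumerate all 2^6 = 64 subsets.
Count subsets with r(E)-r(A)=1 and |A|-r(A)=1: 4.

4


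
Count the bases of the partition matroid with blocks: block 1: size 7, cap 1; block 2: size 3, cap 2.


A basis picks exactly ci elements from block i.
Number of bases = product of C(|Si|, ci).
= C(7,1) * C(3,2)
= 7 * 3
= 21.

21


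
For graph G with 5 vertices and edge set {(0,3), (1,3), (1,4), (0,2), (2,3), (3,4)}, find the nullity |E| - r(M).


Cycle rank (nullity) = |E| - r(M) = |E| - (|V| - c).
|E| = 6, |V| = 5, c = 1.
Nullity = 6 - (5 - 1) = 6 - 4 = 2.

2


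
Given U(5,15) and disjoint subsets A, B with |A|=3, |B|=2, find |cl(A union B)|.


|A union B| = 3 + 2 = 5 (disjoint).
In U(5,15), cl(S) = S if |S| < 5, else cl(S) = E.
Since 5 >= 5, cl(A union B) = E.
|cl(A union B)| = 15.

15


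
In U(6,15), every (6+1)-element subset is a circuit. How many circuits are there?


In U(6,15), circuits are the (7)-element subsets.
Any set of 7 elements is dependent, and removing any one element gives
an independent set of size 6, so it is a minimal dependent set.
Number of circuits = (15 choose 7) = 6435.

6435


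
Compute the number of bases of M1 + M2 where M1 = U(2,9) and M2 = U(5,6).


Bases of a direct sum M1 + M2: |B| = |B(M1)| * |B(M2)|.
|B(U(2,9))| = C(9,2) = 36.
|B(U(5,6))| = C(6,5) = 6.
Total bases = 36 * 6 = 216.

216


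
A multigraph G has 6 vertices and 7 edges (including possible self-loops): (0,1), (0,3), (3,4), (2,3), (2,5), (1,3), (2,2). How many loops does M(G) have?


In a graphic matroid, a loop is a self-loop edge (u,u) with rank 0.
Examining all 7 edges for self-loops...
Self-loops found: (2,2)
Number of loops = 1.

1


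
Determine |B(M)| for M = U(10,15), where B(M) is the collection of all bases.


Bases of U(10,15) are all 10-element subsets of the 15-element ground set.
Number of bases = C(15,10).
C(15,10) = 15! / (10! * 5!) = 3003.

3003


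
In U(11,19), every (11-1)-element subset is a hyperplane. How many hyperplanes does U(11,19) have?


Hyperplanes of U(11,19) are flats of rank 10.
In a uniform matroid, these are exactly the (10)-element subsets.
Count = C(19,10) = 92378.

92378


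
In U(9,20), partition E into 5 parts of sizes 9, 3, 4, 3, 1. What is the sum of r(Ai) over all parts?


r(Ai) = min(|Ai|, 9) for each part.
Sum = min(9,9) + min(3,9) + min(4,9) + min(3,9) + min(1,9)
    = 9 + 3 + 4 + 3 + 1
    = 20.

20


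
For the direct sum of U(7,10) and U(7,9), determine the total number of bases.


Bases of a direct sum M1 + M2: |B| = |B(M1)| * |B(M2)|.
|B(U(7,10))| = C(10,7) = 120.
|B(U(7,9))| = C(9,7) = 36.
Total bases = 120 * 36 = 4320.

4320


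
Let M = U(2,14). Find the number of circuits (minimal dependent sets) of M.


In U(2,14), circuits are the (3)-element subsets.
Any set of 3 elements is dependent, and removing any one element gives
an independent set of size 2, so it is a minimal dependent set.
Number of circuits = C(14,3) = 14! / (3! * 11!) = 364.

364


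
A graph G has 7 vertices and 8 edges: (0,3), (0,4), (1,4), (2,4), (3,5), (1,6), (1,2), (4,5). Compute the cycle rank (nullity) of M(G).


Cycle rank (nullity) = |E| - r(M) = |E| - (|V| - c).
|E| = 8, |V| = 7, c = 1.
Nullity = 8 - (7 - 1) = 8 - 6 = 2.

2


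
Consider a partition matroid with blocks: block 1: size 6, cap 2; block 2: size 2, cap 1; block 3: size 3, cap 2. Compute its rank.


Rank of a partition matroid = sum of min(|Si|, ci) for each block.
= min(6,2) + min(2,1) + min(3,2)
= 2 + 1 + 2
= 5.

5


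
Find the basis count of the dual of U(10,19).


The dual of U(r,n) is U(n-r, n) = U(9,19).
Bases of U(9,19) are all (9)-element subsets.
|B(M*)| = C(19,9) = 19! / (9! * 10!) = 92378.

92378


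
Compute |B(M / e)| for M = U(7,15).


Contracting e from U(7,15) gives U(6,14).
Bases of U(6,14) = C(14,6) = 14! / (6! * 8!) = 3003.

3003


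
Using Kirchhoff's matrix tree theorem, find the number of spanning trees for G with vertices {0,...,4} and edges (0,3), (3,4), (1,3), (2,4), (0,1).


By Kirchhoff's matrix tree theorem, the number of spanning trees equals
the determinant of any cofactor of the Laplacian matrix L.
G has 5 vertices and 5 edges.
Computing the (4 x 4) cofactor determinant gives 3.

3


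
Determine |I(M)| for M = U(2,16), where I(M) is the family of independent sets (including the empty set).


Independent sets of U(2,16) are all subsets of size <= 2.
Count = C(16,0) + C(16,1) + C(16,2)
     = 1 + 16 + 120
     = 137.

137


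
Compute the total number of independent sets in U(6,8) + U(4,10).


For a direct sum, |I(M1+M2)| = |I(M1)| * |I(M2)|.
|I(U(6,8))| = sum C(8,k) for k=0..6 = 247.
|I(U(4,10))| = sum C(10,k) for k=0..4 = 386.
Total = 247 * 386 = 95342.

95342


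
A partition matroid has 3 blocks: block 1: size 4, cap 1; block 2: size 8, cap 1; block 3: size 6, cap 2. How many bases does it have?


A basis picks exactly ci elements from block i.
Number of bases = product of C(|Si|, ci).
= C(4,1) * C(8,1) * C(6,2)
= 4 * 8 * 15
= 480.

480


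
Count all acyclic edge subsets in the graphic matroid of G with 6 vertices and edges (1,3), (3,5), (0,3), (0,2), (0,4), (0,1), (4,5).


An independent set in a graphic matroid is an acyclic edge subset.
G has 6 vertices and 7 edges.
Enumerate all 2^7 = 128 subsets, checking for acyclicity.
Total independent sets = 104.

104


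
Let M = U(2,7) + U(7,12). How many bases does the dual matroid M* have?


(M1+M2)* = M1* + M2*.
M1* = U(5,7), bases: C(7,5) = 21.
M2* = U(5,12), bases: C(12,5) = 792.
|B(M*)| = 21 * 792 = 16632.

16632


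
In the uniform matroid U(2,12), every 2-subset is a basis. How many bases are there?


Bases of U(2,12) are all 2-element subsets of the 12-element ground set.
Number of bases = C(12,2).
C(12,2) = 12! / (2! * 10!) = 66.

66


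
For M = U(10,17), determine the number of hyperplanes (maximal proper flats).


Hyperplanes of U(10,17) are flats of rank 9.
In a uniform matroid, these are exactly the (9)-element subsets.
Count = C(17,9) = 17! / (9! * 8!) = 24310.

24310


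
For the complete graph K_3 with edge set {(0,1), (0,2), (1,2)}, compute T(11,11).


T(K_3; x,y) = x^2 + x + y.
T(11,11) = 121 + 11 + 11 = 143.

143


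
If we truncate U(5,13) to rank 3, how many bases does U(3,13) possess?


Truncating U(5,13) to rank 3 gives U(3,13).
Bases of U(3,13) are all 3-element subsets of 13 elements.
Number of bases = (13 choose 3) = 286.

286


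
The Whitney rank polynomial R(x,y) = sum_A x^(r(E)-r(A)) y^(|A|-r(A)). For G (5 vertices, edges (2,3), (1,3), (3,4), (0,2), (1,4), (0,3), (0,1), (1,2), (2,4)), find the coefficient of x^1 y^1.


R(x,y) = sum over A in 2^E of x^(r(E)-r(A)) * y^(|A|-r(A)).
G has 5 vertices, 9 edges. r(E) = 4.
Enumerate all 2^9 = 512 subsets.
Count subsets with r(E)-r(A)=1 and |A|-r(A)=1: 51.

51


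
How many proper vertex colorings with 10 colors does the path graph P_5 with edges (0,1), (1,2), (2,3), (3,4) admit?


P(P_5, k) = k * (k-1)^(4).
P(10) = 10 * 9^4 = 10 * 6561 = 65610.

65610


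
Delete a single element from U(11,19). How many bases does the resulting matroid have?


Deleting e from U(11,19) gives U(11,18) since n > r.
Bases of U(11,18) = C(18,11) = 31824.

31824


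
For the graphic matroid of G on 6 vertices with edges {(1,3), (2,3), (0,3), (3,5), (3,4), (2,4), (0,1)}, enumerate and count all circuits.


A circuit in a graphic matroid = edge set of a simple cycle.
G has 6 vertices and 7 edges.
Enumerating all minimal edge subsets forming cycles...
Total circuits found: 2.

2


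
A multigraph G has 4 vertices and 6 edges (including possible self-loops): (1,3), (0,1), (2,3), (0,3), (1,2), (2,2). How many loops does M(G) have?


In a graphic matroid, a loop is a self-loop edge (u,u) with rank 0.
Examining all 6 edges for self-loops...
Self-loops found: (2,2)
Number of loops = 1.

1


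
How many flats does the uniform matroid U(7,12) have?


Flats of U(7,12): every subset of size < 7 is a flat, plus E itself.
Count = (12 choose 0) + (12 choose 1) + (12 choose 2) + (12 choose 3) + (12 choose 4) + (12 choose 5) + (12 choose 6) + 1
     = 1 + 12 + 66 + 220 + 495 + 792 + 924 + 1
     = 2511.

2511


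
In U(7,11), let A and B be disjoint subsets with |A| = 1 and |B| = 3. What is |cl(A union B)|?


|A union B| = 1 + 3 = 4 (disjoint).
In U(7,11), cl(S) = S if |S| < 7, else cl(S) = E.
Since 4 < 7, cl(A union B) = A union B.
|cl(A union B)| = 4.

4


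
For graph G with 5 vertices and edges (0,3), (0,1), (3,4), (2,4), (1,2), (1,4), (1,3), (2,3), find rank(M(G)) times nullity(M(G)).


r(M) = |V| - c = 5 - 1 = 4.
nullity = |E| - r(M) = 8 - 4 = 4.
Product = 4 * 4 = 16.

16


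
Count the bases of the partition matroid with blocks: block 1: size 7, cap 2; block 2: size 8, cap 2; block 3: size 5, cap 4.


A basis picks exactly ci elements from block i.
Number of bases = product of C(|Si|, ci).
= C(7,2) * C(8,2) * C(5,4)
= 21 * 28 * 5
= 2940.

2940


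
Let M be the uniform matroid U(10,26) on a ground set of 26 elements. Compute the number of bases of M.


Bases of U(10,26) are all 10-element subsets of the 26-element ground set.
Number of bases = C(26,10).
(26 choose 10) = 5311735.

5311735


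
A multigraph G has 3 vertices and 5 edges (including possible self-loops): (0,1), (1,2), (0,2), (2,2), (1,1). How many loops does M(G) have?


In a graphic matroid, a loop is a self-loop edge (u,u) with rank 0.
Examining all 5 edges for self-loops...
Self-loops found: (2,2), (1,1)
Number of loops = 2.

2


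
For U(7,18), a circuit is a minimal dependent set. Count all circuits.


In U(7,18), circuits are the (8)-element subsets.
Any set of 8 elements is dependent, and removing any one element gives
an independent set of size 7, so it is a minimal dependent set.
Number of circuits = C(18,8) = 43758.

43758


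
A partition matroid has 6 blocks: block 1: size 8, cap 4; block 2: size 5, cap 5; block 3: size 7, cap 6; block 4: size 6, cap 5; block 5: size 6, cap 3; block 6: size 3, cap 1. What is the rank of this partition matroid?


Rank of a partition matroid = sum of min(|Si|, ci) for each block.
= min(8,4) + min(5,5) + min(7,6) + min(6,5) + min(6,3) + min(3,1)
= 4 + 5 + 6 + 5 + 3 + 1
= 24.

24


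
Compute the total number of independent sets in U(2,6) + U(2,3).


For a direct sum, |I(M1+M2)| = |I(M1)| * |I(M2)|.
|I(U(2,6))| = sum C(6,k) for k=0..2 = 22.
|I(U(2,3))| = sum C(3,k) for k=0..2 = 7.
Total = 22 * 7 = 154.

154


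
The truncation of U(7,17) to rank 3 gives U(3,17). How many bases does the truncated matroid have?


Truncating U(7,17) to rank 3 gives U(3,17).
Bases of U(3,17) are all 3-element subsets of 17 elements.
Number of bases = (17 choose 3) = 680.

680


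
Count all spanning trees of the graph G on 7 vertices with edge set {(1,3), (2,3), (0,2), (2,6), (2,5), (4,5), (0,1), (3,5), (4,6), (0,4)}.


By Kirchhoff's matrix tree theorem, the number of spanning trees equals
the determinant of any cofactor of the Laplacian matrix L.
G has 7 vertices and 10 edges.
Computing the (6 x 6) cofactor determinant gives 101.

101


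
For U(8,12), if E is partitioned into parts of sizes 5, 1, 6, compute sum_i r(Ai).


r(Ai) = min(|Ai|, 8) for each part.
Sum = min(5,8) + min(1,8) + min(6,8)
    = 5 + 1 + 6
    = 12.

12


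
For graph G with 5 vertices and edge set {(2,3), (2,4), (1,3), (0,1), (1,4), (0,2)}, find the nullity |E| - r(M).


Cycle rank (nullity) = |E| - r(M) = |E| - (|V| - c).
|E| = 6, |V| = 5, c = 1.
Nullity = 6 - (5 - 1) = 6 - 4 = 2.

2


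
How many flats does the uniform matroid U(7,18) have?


Flats of U(7,18): every subset of size < 7 is a flat, plus E itself.
Count = (18 choose 0) + (18 choose 1) + (18 choose 2) + (18 choose 3) + (18 choose 4) + (18 choose 5) + (18 choose 6) + 1
     = 1 + 18 + 153 + 816 + 3060 + 8568 + 18564 + 1
     = 31181.

31181


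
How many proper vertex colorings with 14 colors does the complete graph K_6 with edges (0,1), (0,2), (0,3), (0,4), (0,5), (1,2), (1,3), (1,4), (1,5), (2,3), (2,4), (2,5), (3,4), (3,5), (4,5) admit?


P(K_6, k) = k(k-1)(k-2)...(k-5).
P(14) = (14) * (13) * (12) * (11) * (10) * (9) = 2162160.

2162160


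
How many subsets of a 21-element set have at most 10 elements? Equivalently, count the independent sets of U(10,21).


Independent sets of U(10,21) are all subsets of size <= 10.
Count = (21 choose 0) + (21 choose 1) + (21 choose 2) + (21 choose 3) + (21 choose 4) + (21 choose 5) + (21 choose 6) + (21 choose 7) + (21 choose 8) + (21 choose 9) + (21 choose 10)
     = 1 + 21 + 210 + 1330 + 5985 + 20349 + 54264 + 116280 + 203490 + 293930 + 352716
     = 1048576.

1048576


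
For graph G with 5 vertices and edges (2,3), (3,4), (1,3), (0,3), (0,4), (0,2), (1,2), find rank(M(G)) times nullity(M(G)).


r(M) = |V| - c = 5 - 1 = 4.
nullity = |E| - r(M) = 7 - 4 = 3.
Product = 4 * 3 = 12.

12


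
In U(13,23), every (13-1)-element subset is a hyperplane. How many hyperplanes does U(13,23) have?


Hyperplanes of U(13,23) are flats of rank 12.
In a uniform matroid, these are exactly the (12)-element subsets.
Count = C(23,12) = 23! / (12! * 11!) = 1352078.

1352078


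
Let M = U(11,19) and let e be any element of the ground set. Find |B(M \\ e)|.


Deleting e from U(11,19) gives U(11,18) since n > r.
Bases of U(11,18) = (18 choose 11) = 31824.

31824


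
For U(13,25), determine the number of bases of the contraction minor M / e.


Contracting e from U(13,25) gives U(12,24).
Bases of U(12,24) = (24 choose 12) = 2704156.

2704156


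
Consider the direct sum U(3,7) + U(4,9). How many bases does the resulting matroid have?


Bases of a direct sum M1 + M2: |B| = |B(M1)| * |B(M2)|.
|B(U(3,7))| = C(7,3) = 35.
|B(U(4,9))| = C(9,4) = 126.
Total bases = 35 * 126 = 4410.

4410


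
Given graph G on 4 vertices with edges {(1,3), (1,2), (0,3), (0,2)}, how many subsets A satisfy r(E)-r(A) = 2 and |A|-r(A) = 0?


R(x,y) = sum over A in 2^E of x^(r(E)-r(A)) * y^(|A|-r(A)).
G has 4 vertices, 4 edges. r(E) = 3.
Enumerate all 2^4 = 16 subsets.
Count subsets with r(E)-r(A)=2 and |A|-r(A)=0: 4.

4


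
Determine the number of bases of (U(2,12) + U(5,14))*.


(M1+M2)* = M1* + M2*.
M1* = U(10,12), bases: C(12,10) = 66.
M2* = U(9,14), bases: C(14,9) = 2002.
|B(M*)| = 66 * 2002 = 132132.

132132


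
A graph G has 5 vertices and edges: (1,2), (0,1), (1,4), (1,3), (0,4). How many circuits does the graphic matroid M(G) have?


A circuit in a graphic matroid = edge set of a simple cycle.
G has 5 vertices and 5 edges.
Enumerating all minimal edge subsets forming cycles...
Total circuits found: 1.

1


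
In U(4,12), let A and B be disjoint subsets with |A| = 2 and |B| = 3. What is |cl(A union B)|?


|A union B| = 2 + 3 = 5 (disjoint).
In U(4,12), cl(S) = S if |S| < 4, else cl(S) = E.
Since 5 >= 4, cl(A union B) = E.
|cl(A union B)| = 12.

12


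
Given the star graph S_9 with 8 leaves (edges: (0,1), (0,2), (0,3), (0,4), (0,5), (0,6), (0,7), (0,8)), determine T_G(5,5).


A star on 9 vertices is a tree with 8 edges.
T(x,y) = x^(8) for any tree.
T(5,5) = 5^8 = 390625.

390625


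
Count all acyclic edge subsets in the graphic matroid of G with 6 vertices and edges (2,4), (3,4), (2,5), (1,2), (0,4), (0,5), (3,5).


An independent set in a graphic matroid is an acyclic edge subset.
G has 6 vertices and 7 edges.
Enumerate all 2^7 = 128 subsets, checking for acyclicity.
Total independent sets = 108.

108


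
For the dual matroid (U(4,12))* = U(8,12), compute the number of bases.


The dual of U(r,n) is U(n-r, n) = U(8,12).
Bases of U(8,12) are all (8)-element subsets.
|B(M*)| = (12 choose 8) = 495.

495


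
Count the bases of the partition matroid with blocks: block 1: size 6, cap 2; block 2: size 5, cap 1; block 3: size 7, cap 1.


A basis picks exactly ci elements from block i.
Number of bases = product of C(|Si|, ci).
= C(6,2) * C(5,1) * C(7,1)
= 15 * 5 * 7
= 525.

525


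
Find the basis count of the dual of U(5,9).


The dual of U(r,n) is U(n-r, n) = U(4,9).
Bases of U(4,9) are all (4)-element subsets.
|B(M*)| = C(9,4) = 9! / (4! * 5!) = 126.

126


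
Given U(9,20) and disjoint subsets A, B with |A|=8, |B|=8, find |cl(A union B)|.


|A union B| = 8 + 8 = 16 (disjoint).
In U(9,20), cl(S) = S if |S| < 9, else cl(S) = E.
Since 16 >= 9, cl(A union B) = E.
|cl(A union B)| = 20.

20


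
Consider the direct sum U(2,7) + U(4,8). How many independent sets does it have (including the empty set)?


For a direct sum, |I(M1+M2)| = |I(M1)| * |I(M2)|.
|I(U(2,7))| = sum C(7,k) for k=0..2 = 29.
|I(U(4,8))| = sum C(8,k) for k=0..4 = 163.
Total = 29 * 163 = 4727.

4727


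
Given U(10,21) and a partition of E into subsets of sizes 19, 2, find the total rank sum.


r(Ai) = min(|Ai|, 10) for each part.
Sum = min(19,10) + min(2,10)
    = 10 + 2
    = 12.

12


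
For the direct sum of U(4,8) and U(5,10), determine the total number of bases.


Bases of a direct sum M1 + M2: |B| = |B(M1)| * |B(M2)|.
|B(U(4,8))| = C(8,4) = 70.
|B(U(5,10))| = C(10,5) = 252.
Total bases = 70 * 252 = 17640.

17640


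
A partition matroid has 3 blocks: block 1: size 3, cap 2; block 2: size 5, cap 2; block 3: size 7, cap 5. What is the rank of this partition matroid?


Rank of a partition matroid = sum of min(|Si|, ci) for each block.
= min(3,2) + min(5,2) + min(7,5)
= 2 + 2 + 5
= 9.

9


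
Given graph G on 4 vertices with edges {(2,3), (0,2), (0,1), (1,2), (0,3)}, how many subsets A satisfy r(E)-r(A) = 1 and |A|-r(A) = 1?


R(x,y) = sum over A in 2^E of x^(r(E)-r(A)) * y^(|A|-r(A)).
G has 4 vertices, 5 edges. r(E) = 3.
Enumerate all 2^5 = 32 subsets.
Count subsets with r(E)-r(A)=1 and |A|-r(A)=1: 2.

2


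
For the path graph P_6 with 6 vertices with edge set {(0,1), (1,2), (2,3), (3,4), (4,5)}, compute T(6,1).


A path on 6 vertices is a tree with 5 edges.
T(x,y) = x^(5) for any tree.
T(6,1) = 6^5 = 7776.

7776


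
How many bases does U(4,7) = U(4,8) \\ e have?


Deleting e from U(4,8) gives U(4,7) since n > r.
Bases of U(4,7) = C(7,4) = (7 * 6 * 5 * 4) / (1 * 2 * 3 * 4) = 35.

35


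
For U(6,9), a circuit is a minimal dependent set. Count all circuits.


In U(6,9), circuits are the (7)-element subsets.
Any set of 7 elements is dependent, and removing any one element gives
an independent set of size 6, so it is a minimal dependent set.
Number of circuits = (9 choose 7) = 36.

36


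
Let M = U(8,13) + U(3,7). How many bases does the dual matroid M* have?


(M1+M2)* = M1* + M2*.
M1* = U(5,13), bases: C(13,5) = 1287.
M2* = U(4,7), bases: C(7,4) = 35.
|B(M*)| = 1287 * 35 = 45045.

45045


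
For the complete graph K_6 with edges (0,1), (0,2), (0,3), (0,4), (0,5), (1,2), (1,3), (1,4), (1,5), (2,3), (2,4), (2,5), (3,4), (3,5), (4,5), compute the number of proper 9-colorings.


P(K_6, k) = k(k-1)(k-2)...(k-5).
P(9) = (9) * (8) * (7) * (6) * (5) * (4) = 60480.

60480


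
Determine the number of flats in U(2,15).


Flats of U(2,15): every subset of size < 2 is a flat, plus E itself.
Count = (15 choose 0) + (15 choose 1) + 1
     = 1 + 15 + 1
     = 17.

17


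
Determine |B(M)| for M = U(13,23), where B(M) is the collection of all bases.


Bases of U(13,23) are all 13-element subsets of the 23-element ground set.
Number of bases = C(23,13).
C(23,13) = 23! / (13! * 10!) = 1144066.

1144066


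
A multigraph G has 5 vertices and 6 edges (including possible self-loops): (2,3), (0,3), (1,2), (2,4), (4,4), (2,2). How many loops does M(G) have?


In a graphic matroid, a loop is a self-loop edge (u,u) with rank 0.
Examining all 6 edges for self-loops...
Self-loops found: (4,4), (2,2)
Number of loops = 2.

2


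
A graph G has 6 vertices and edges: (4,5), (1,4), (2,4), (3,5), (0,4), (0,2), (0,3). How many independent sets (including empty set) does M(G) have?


An independent set in a graphic matroid is an acyclic edge subset.
G has 6 vertices and 7 edges.
Enumerate all 2^7 = 128 subsets, checking for acyclicity.
Total independent sets = 104.

104


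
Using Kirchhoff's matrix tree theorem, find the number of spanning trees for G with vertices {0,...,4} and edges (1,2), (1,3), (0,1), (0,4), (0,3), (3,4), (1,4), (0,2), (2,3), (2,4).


By Kirchhoff's matrix tree theorem, the number of spanning trees equals
the determinant of any cofactor of the Laplacian matrix L.
G has 5 vertices and 10 edges.
Computing the (4 x 4) cofactor determinant gives 125.

125


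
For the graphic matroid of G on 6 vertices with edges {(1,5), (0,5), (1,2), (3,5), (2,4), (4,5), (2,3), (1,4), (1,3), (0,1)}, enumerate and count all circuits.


A circuit in a graphic matroid = edge set of a simple cycle.
G has 6 vertices and 10 edges.
Enumerating all minimal edge subsets forming cycles...
Total circuits found: 20.

20


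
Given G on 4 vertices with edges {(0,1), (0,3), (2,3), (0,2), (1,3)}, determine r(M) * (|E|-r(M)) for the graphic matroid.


r(M) = |V| - c = 4 - 1 = 3.
nullity = |E| - r(M) = 5 - 3 = 2.
Product = 3 * 2 = 6.

6


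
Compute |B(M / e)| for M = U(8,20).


Contracting e from U(8,20) gives U(7,19).
Bases of U(7,19) = C(19,7) = 50388.

50388


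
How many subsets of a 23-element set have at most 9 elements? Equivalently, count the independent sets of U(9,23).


Independent sets of U(9,23) are all subsets of size <= 9.
Count = (23 choose 0) + (23 choose 1) + (23 choose 2) + (23 choose 3) + (23 choose 4) + (23 choose 5) + (23 choose 6) + (23 choose 7) + (23 choose 8) + (23 choose 9)
     = 1 + 23 + 253 + 1771 + 8855 + 33649 + 100947 + 245157 + 490314 + 817190
     = 1698160.

1698160


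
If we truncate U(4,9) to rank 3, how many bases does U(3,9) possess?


Truncating U(4,9) to rank 3 gives U(3,9).
Bases of U(3,9) are all 3-element subsets of 9 elements.
Number of bases = C(9,3) = (9 * 8 * 7) / (1 * 2 * 3) = 84.

84


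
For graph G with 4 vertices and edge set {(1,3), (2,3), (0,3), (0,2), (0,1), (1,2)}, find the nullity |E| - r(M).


Cycle rank (nullity) = |E| - r(M) = |E| - (|V| - c).
|E| = 6, |V| = 4, c = 1.
Nullity = 6 - (4 - 1) = 6 - 3 = 3.

3


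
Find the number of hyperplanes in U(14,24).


Hyperplanes of U(14,24) are flats of rank 13.
In a uniform matroid, these are exactly the (13)-element subsets.
Count = C(24,13) = 2496144.

2496144


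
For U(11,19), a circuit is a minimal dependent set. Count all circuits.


In U(11,19), circuits are the (12)-element subsets.
Any set of 12 elements is dependent, and removing any one element gives
an independent set of size 11, so it is a minimal dependent set.
Number of circuits = (19 choose 12) = 50388.

50388


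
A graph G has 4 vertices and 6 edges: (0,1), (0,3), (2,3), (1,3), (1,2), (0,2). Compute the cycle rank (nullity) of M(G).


Cycle rank (nullity) = |E| - r(M) = |E| - (|V| - c).
|E| = 6, |V| = 4, c = 1.
Nullity = 6 - (4 - 1) = 6 - 3 = 3.

3


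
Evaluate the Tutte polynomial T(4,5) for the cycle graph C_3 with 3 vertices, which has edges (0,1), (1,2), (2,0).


T(C_3; x,y) = x + x^2 + ... + x^(2) + y.
T(4,5) = 4^1 + 4^2 + 5
= 4 + 16 + 5
= 25.

25


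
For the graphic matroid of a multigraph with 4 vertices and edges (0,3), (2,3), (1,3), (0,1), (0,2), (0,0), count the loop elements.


In a graphic matroid, a loop is a self-loop edge (u,u) with rank 0.
Examining all 6 edges for self-loops...
Self-loops found: (0,0)
Number of loops = 1.

1


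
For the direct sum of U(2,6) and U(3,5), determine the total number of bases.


Bases of a direct sum M1 + M2: |B| = |B(M1)| * |B(M2)|.
|B(U(2,6))| = C(6,2) = 15.
|B(U(3,5))| = C(5,3) = 10.
Total bases = 15 * 10 = 150.

150


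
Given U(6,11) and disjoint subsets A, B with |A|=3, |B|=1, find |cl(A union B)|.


|A union B| = 3 + 1 = 4 (disjoint).
In U(6,11), cl(S) = S if |S| < 6, else cl(S) = E.
Since 4 < 6, cl(A union B) = A union B.
|cl(A union B)| = 4.

4


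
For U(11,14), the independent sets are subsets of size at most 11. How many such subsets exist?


Independent sets of U(11,14) are all subsets of size <= 11.
Count = (14 choose 0) + (14 choose 1) + (14 choose 2) + (14 choose 3) + (14 choose 4) + (14 choose 5) + (14 choose 6) + (14 choose 7) + (14 choose 8) + (14 choose 9) + (14 choose 10) + (14 choose 11)
     = 1 + 14 + 91 + 364 + 1001 + 2002 + 3003 + 3432 + 3003 + 2002 + 1001 + 364
     = 16278.

16278


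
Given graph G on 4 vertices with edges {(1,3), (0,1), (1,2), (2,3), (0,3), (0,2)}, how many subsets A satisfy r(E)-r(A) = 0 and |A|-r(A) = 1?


R(x,y) = sum over A in 2^E of x^(r(E)-r(A)) * y^(|A|-r(A)).
G has 4 vertices, 6 edges. r(E) = 3.
Enumerate all 2^6 = 64 subsets.
Count subsets with r(E)-r(A)=0 and |A|-r(A)=1: 15.

15


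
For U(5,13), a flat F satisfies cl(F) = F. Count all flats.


Flats of U(5,13): every subset of size < 5 is a flat, plus E itself.
Count = (13 choose 0) + (13 choose 1) + (13 choose 2) + (13 choose 3) + (13 choose 4) + 1
     = 1 + 13 + 78 + 286 + 715 + 1
     = 1094.

1094


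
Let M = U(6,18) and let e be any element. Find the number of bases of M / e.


Contracting e from U(6,18) gives U(5,17).
Bases of U(5,17) = C(17,5) = 17! / (5! * 12!) = 6188.

6188


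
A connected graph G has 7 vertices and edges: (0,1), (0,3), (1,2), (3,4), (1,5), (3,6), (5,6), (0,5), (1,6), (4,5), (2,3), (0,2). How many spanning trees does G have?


By Kirchhoff's matrix tree theorem, the number of spanning trees equals
the determinant of any cofactor of the Laplacian matrix L.
G has 7 vertices and 12 edges.
Computing the (6 x 6) cofactor determinant gives 354.

354


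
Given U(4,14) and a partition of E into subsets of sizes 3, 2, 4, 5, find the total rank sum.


r(Ai) = min(|Ai|, 4) for each part.
Sum = min(3,4) + min(2,4) + min(4,4) + min(5,4)
    = 3 + 2 + 4 + 4
    = 13.

13


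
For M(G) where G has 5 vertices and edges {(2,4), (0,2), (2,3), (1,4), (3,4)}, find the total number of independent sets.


An independent set in a graphic matroid is an acyclic edge subset.
G has 5 vertices and 5 edges.
Enumerate all 2^5 = 32 subsets, checking for acyclicity.
Total independent sets = 28.

28


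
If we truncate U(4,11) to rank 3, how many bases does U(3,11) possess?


Truncating U(4,11) to rank 3 gives U(3,11).
Bases of U(3,11) are all 3-element subsets of 11 elements.
Number of bases = (11 choose 3) = 165.

165


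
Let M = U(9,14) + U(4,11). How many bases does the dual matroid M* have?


(M1+M2)* = M1* + M2*.
M1* = U(5,14), bases: C(14,5) = 2002.
M2* = U(7,11), bases: C(11,7) = 330.
|B(M*)| = 2002 * 330 = 660660.

660660


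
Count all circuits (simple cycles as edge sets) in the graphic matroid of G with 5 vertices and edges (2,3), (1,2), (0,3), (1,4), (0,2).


A circuit in a graphic matroid = edge set of a simple cycle.
G has 5 vertices and 5 edges.
Enumerating all minimal edge subsets forming cycles...
Total circuits found: 1.

1


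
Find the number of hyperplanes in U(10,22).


Hyperplanes of U(10,22) are flats of rank 9.
In a uniform matroid, these are exactly the (9)-element subsets.
Count = (22 choose 9) = 497420.

497420


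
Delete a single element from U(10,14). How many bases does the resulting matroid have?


Deleting e from U(10,14) gives U(10,13) since n > r.
Bases of U(10,13) = C(13,10) = 13! / (10! * 3!) = 286.

286


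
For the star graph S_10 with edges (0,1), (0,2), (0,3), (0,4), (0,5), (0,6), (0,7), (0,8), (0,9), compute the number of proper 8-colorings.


P(tree, k) = k * (k-1)^(9) for any tree on 10 vertices.
P(8) = 8 * 7^9 = 8 * 40353607 = 322828856.

322828856


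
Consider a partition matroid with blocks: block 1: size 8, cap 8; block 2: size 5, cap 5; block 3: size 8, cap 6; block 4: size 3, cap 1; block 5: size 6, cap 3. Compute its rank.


Rank of a partition matroid = sum of min(|Si|, ci) for each block.
= min(8,8) + min(5,5) + min(8,6) + min(3,1) + min(6,3)
= 8 + 5 + 6 + 1 + 3
= 23.

23


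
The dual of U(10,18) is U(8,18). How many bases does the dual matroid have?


The dual of U(r,n) is U(n-r, n) = U(8,18).
Bases of U(8,18) are all (8)-element subsets.
|B(M*)| = (18 choose 8) = 43758.

43758
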